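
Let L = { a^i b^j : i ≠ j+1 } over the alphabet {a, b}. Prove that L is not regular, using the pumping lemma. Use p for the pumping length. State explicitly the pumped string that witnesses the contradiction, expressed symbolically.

Assume L is regular. Let p be the pumping length given by the pumping lemma.
Choose w = a^p b^{p+p!-1}. Since p ≠ (p+p!-1)+1 = p+p!, w ∈ L; and |w| ≥ p.
By the pumping lemma, w = xyz with |xy| ≤ p and |y| ≥ 1.
The first p characters of w are a's, so xy (and hence y) consists only of a's. Write y = a^k, 1 ≤ k ≤ p.
Since 1 ≤ k ≤ p, k divides p!; set t = 1 + p!/k. Then xy^t z has p + (p!/k)·k = p + p! copies of a. Now the a-count is p+p! and (b-count)+1 = (p+p!-1)+1 = p+p!, so i ≠ j+1 fails. So xy^t z = a^{p+p!} b^{p+p!-1} ∉ L.
Contradiction. Therefore L is not regular.

a^{p+p!} b^{p+p!-1}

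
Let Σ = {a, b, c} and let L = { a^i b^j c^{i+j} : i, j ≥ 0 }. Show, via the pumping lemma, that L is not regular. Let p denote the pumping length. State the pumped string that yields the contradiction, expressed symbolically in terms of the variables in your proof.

Assume L is regular. Let p be the pumping length given by the pumping lemma.
Take w = a^p b^p c^{2p} ∈ L (with i=j=p, i+j=2p), |w| = 4p ≥ p.
By the pumping lemma, w = xyz with |xy| ≤ p and |y| > 0.
Since the first p symbols of w are all a's and |xy| ≤ p, y lies entirely in the leading a-block: y = a^k for some k with 1 ≤ k ≤ p.
Consider xy^2z = a^{p+k} b^p c^{2p}. Now the a- and b-counts sum to 2p+k, but the c-count is 2p ≠ 2p+k. So xy^2z ∉ L.
This contradicts the pumping lemma, so L is not regular.

a^{p+k} b^p c^{2p}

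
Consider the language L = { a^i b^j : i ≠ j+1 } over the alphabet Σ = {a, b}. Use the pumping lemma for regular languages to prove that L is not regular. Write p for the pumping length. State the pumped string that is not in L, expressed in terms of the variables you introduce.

Suppose for contradiction that L is regular, and let p be the pumping length.
Choose w = a^p b^{p+p!-1}. Since p ≠ (p+p!-1)+1 = p+p!, w ∈ L; and |w| ≥ p.
Write w = xyz as guaranteed by the lemma, with |xy| ≤ p and |y| ≥ 1.
Because |xy| ≤ p and w begins with p copies of a, we have y = a^k with 1 ≤ k ≤ p.
Since 1 ≤ k ≤ p, k divides p!; set t = 1 + p!/k. Then xy^t z has p + (p!/k)·k = p + p! copies of a. Now the a-count is p+p! and (b-count)+1 = (p+p!-1)+1 = p+p!, so i ≠ j+1 fails. So xy^t z = a^{p+p!} b^{p+p!-1} ∉ L.
This contradicts the pumping lemma, so L is not regular.

a^{p+p!} b^{p+p!-1}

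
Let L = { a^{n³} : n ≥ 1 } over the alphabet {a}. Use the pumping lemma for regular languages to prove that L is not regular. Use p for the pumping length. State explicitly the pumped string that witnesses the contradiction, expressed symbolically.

a^{p³+k}

Toward a contradiction, assume L is regular with pumping length p.
Take w = a^{p³} ∈ L with |w| = p³ ≥ p.
By the pumping lemma, w = xyz with |xy| ≤ p and |y| > 0.
Then y = a^k for some k with 1 ≤ k ≤ p.
Pump with i = 2: xy^2z = a^{p³+k}. Since 1 ≤ k ≤ p, p³ < p³+k ≤ p³+p < p³+3p²+3p+1 = (p+1)³, so p³+k is not a perfect cube. So xy^2z ∉ L.
This contradicts the pumping lemma, so L is not regular.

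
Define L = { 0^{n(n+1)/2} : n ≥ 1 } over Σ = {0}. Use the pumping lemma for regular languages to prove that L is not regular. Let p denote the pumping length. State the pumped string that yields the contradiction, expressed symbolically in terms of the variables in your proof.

0^{p(p+1)/2+k}

Assume L is regular; let p be its pumping constant.
Take w = 0^{p(p+1)/2} ∈ L with |w| = p(p+1)/2 ≥ p.
By the pumping lemma, w = xyz with |xy| ≤ p and |y| > 0.
Then y = 0^k for some k with 1 ≤ k ≤ p.
Pump with i = 2: xy^2z = 0^{p(p+1)/2+k}. Since 1 ≤ k ≤ p, p(p+1)/2 < p(p+1)/2+k ≤ p(p+1)/2+p < (p+1)(p+2)/2, so p(p+1)/2+k is strictly between consecutive triangular numbers. So xy^2z ∉ L.
This is a contradiction; hence L is not regular.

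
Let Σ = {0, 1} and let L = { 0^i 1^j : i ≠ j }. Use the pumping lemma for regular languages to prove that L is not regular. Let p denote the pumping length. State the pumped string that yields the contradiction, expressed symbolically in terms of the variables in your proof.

Suppose for contradiction that L is regular, and let p be the pumping length.
Choose w = 0^p 1^{p+p!}. Since p ≠ p+p!, w ∈ L; and |w| ≥ p.
By the pumping lemma, w = xyz with |xy| ≤ p and |y| ≥ 1.
The first p characters of w are 0's, so xy (and hence y) consists only of 0's. Write y = 0^k, 1 ≤ k ≤ p.
Since 1 ≤ k ≤ p, k divides p!; set t = 1 + p!/k. Then xy^t z has p + (p!/k)·k = p + p! copies of 0. Now the 0-count equals the 1-count, so i ≠ j fails. So xy^t z = 0^{p+p!} 1^{p+p!} ∉ L.
Contradiction. Therefore L is not regular.

0^{p+p!} 1^{p+p!}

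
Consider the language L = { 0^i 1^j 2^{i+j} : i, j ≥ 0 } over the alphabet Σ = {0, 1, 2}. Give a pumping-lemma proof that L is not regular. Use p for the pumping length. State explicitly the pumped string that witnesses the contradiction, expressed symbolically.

0^{p+k} 1^p 2^{2p}

Assume L is regular; let p be its pumping constant.
Take w = 0^p 1^p 2^{2p} ∈ L (with i=j=p, i+j=2p), |w| = 4p ≥ p.
Write w = xyz as guaranteed by the lemma, with |xy| ≤ p and |y| > 0.
The first p characters of w are 0's, so xy (and hence y) consists only of 0's. Write y = 0^k, 1 ≤ k ≤ p.
Consider xy^2z = 0^{p+k} 1^p 2^{2p}. Now the 0- and 1-counts sum to 2p+k, but the 2-count is 2p ≠ 2p+k. So xy^2z ∉ L.
Contradiction. Therefore L is not regular.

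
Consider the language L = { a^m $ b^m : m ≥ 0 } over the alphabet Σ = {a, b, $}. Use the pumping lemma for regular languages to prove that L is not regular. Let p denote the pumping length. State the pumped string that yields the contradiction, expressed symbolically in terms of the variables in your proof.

a^{p+k} $ b^p

Assume L is regular; let p be its pumping constant.
Take w = a^p $ b^p ∈ L with |w| = 2p+1 ≥ p.
Write w = xyz as guaranteed by the lemma, with |xy| ≤ p and |y| > 0.
The first p characters of w are a's, so xy (and hence y) consists only of a's. Write y = a^k, 1 ≤ k ≤ p.
Pump with i = 2: xy^2z = a^{p+k} $ b^p, which would require p+k = p. But k ≥ 1, so xy^2z ∉ L.
This contradicts the pumping lemma, so L is not regular.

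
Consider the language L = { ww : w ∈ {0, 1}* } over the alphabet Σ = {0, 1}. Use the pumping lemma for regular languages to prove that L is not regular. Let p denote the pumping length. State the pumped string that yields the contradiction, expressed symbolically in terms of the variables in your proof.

0^{p+k} 1^p 0^p 1^p

Assume L is regular. Let p be the pumping length given by the pumping lemma.
Take w = 0^p 1^p 0^p 1^p = uu where u = 0^p1^p; then w ∈ L and |w| = 4p ≥ p.
By the pumping lemma, w = xyz with |xy| ≤ p and |y| ≥ 1.
The first p characters of w are 0's, so xy (and hence y) consists only of 0's. Write y = 0^k, 1 ≤ k ≤ p.
Pump with i = 2: xy^2z = 0^{p+k} 1^p 0^p 1^p, of length 4p+k. Suppose this equals vv. The string starts with 0 and ends with 1, so v does too; thus the boundary between the two copies of v is a 1→0 transition. There is exactly one such transition, at position 2p+k, so |v| = 2p+k and |vv| = 4p+2k ≠ 4p+k since k ≥ 1. So xy^2z ∉ L.
This is a contradiction; hence L is not regular.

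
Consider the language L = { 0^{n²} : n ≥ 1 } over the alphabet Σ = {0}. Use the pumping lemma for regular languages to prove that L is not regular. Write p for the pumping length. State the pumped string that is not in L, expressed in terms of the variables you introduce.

0^{p²+k}

Assume L is regular. Let p be the pumping length given by the pumping lemma.
Take w = 0^{p²} ∈ L with |w| = p² ≥ p.
Write w = xyz as guaranteed by the lemma, with |xy| ≤ p and |y| ≥ 1.
Then y = 0^k for some k with 1 ≤ k ≤ p.
Pump with i = 2: xy^2z = 0^{p²+k}. Since 1 ≤ k ≤ p, p² < p²+k ≤ p²+p < (p+1)², so p²+k lies strictly between consecutive squares and is not a perfect square. So xy^2z ∉ L.
Contradiction. Therefore L is not regular.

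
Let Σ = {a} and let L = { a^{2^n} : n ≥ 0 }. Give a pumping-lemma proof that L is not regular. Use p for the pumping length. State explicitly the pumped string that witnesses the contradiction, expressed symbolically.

Assume L is regular. Let p be the pumping length given by the pumping lemma.
Take w = a^{2^p} ∈ L with |w| = 2^p ≥ p.
By the pumping lemma, w = xyz with |xy| ≤ p and y is nonempty.
Then y = a^k for some k with 1 ≤ k ≤ p.
Pump with i = 2: xy^2z = a^{2^p+k}. Since 1 ≤ k ≤ p < 2^p, we have 2^p < 2^p+k < 2^{p+1}, so 2^p+k is not a power of 2. So xy^2z ∉ L.
This contradicts the pumping lemma, so L is not regular.

a^{2^p+k}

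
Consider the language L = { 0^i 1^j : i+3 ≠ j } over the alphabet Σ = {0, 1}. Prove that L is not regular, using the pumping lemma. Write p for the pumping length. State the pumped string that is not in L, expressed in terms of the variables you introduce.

0^{p+p!} 1^{p+p!+3}

Assume L is regular; let p be its pumping constant.
Choose w = 0^p 1^{p+p!+3}. Since p ≠ (p+p!+3)-3 = p+p!, w ∈ L; and |w| ≥ p.
By the pumping lemma, w = xyz with |xy| ≤ p and |y| > 0.
The first p characters of w are 0's, so xy (and hence y) consists only of 0's. Write y = 0^k, 1 ≤ k ≤ p.
Since 1 ≤ k ≤ p, k divides p!; set t = 1 + p!/k. Then xy^t z has p + (p!/k)·k = p + p! copies of 0. Now the 0-count is p+p! and (1-count)-3 = (p+p!+3)-3 = p+p!, so i+3 ≠ j fails. So xy^t z = 0^{p+p!} 1^{p+p!+3} ∉ L.
This contradicts the pumping lemma, so L is not regular.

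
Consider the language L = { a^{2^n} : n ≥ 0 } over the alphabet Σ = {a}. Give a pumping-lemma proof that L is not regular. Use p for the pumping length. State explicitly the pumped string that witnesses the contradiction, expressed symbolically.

a^{2^p+k}

Assume L is regular. Let p be the pumping length given by the pumping lemma.
Take w = a^{2^p} ∈ L with |w| = 2^p ≥ p.
The pumping lemma gives a decomposition w = xyz where |xy| ≤ p and y is nonempty.
Then y = a^k for some k with 1 ≤ k ≤ p.
Pump with i = 2: xy^2z = a^{2^p+k}. Since 1 ≤ k ≤ p < 2^p, we have 2^p < 2^p+k < 2^{p+1}, so 2^p+k is not a power of 2. So xy^2z ∉ L.
Contradiction. Therefore L is not regular.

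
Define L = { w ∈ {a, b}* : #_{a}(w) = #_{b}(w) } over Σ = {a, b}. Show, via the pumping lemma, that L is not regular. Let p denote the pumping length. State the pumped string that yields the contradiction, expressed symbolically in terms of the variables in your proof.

a^{p+k} b^p

Assume L is regular; let p be its pumping constant.
Choose w = a^p b^p ∈ L with |w| = 2p ≥ p.
Write w = xyz as guaranteed by the lemma, with |xy| ≤ p and y is nonempty.
Because |xy| ≤ p and w begins with p copies of a, we have y = a^k with 1 ≤ k ≤ p.
Pump with i = 2: xy^2z = a^{p+k} b^p has p+k occurrences of a but only p of b. Since k ≥ 1 the counts differ, so xy^2z ∉ L.
Contradiction. Therefore L is not regular.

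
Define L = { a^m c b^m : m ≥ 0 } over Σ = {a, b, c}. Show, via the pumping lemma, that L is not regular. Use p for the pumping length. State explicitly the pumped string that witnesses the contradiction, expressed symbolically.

a^{p+k} c b^p

Toward a contradiction, assume L is regular with pumping length p.
Take w = a^p c b^p ∈ L with |w| = 2p+1 ≥ p.
Write w = xyz as guaranteed by the lemma, with |xy| ≤ p and |y| ≥ 1.
Because |xy| ≤ p and w begins with p copies of a, we have y = a^k with 1 ≤ k ≤ p.
Pump with i = 2: xy^2z = a^{p+k} c b^p, which would require p+k = p. But k ≥ 1, so xy^2z ∉ L.
This is a contradiction; hence L is not regular.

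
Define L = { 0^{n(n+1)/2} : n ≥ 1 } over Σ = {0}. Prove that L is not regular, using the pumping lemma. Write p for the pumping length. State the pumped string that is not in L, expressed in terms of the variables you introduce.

0^{p(p+1)/2+k}

Assume L is regular. Let p be the pumping length given by the pumping lemma.
Take w = 0^{p(p+1)/2} ∈ L with |w| = p(p+1)/2 ≥ p.
By the pumping lemma, w = xyz with |xy| ≤ p and y is nonempty.
Then y = 0^k for some k with 1 ≤ k ≤ p.
Pump with i = 2: xy^2z = 0^{p(p+1)/2+k}. Since 1 ≤ k ≤ p, p(p+1)/2 < p(p+1)/2+k ≤ p(p+1)/2+p < (p+1)(p+2)/2, so p(p+1)/2+k is strictly between consecutive triangular numbers. So xy^2z ∉ L.
Contradiction. Therefore L is not regular.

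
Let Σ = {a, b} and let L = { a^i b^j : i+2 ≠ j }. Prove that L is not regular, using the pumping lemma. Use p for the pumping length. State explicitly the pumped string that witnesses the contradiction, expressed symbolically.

a^{p+p!} b^{p+p!+2}

Assume L is regular. Let p be the pumping length given by the pumping lemma.
Choose w = a^p b^{p+p!+2}. Since p ≠ (p+p!+2)-2 = p+p!, w ∈ L; and |w| ≥ p.
The pumping lemma gives a decomposition w = xyz where |xy| ≤ p and y is nonempty.
Since the first p symbols of w are all a's and |xy| ≤ p, y lies entirely in the leading a-block: y = a^k for some k with 1 ≤ k ≤ p.
Since 1 ≤ k ≤ p, k divides p!; set t = 1 + p!/k. Then xy^t z has p + (p!/k)·k = p + p! copies of a. Now the a-count is p+p! and (b-count)-2 = (p+p!+2)-2 = p+p!, so i+2 ≠ j fails. So xy^t z = a^{p+p!} b^{p+p!+2} ∉ L.
Contradiction. Therefore L is not regular.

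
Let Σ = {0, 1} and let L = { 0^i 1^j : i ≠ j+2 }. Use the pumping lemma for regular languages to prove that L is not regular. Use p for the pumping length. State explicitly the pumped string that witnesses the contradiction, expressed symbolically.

Assume L is regular. Let p be the pumping length given by the pumping lemma.
Choose w = 0^p 1^{p+p!-2}. Since p ≠ (p+p!-2)+2 = p+p!, w ∈ L; and |w| ≥ p.
The pumping lemma gives a decomposition w = xyz where |xy| ≤ p and y is nonempty.
Since the first p symbols of w are all 0's and |xy| ≤ p, y lies entirely in the leading 0-block: y = 0^k for some k with 1 ≤ k ≤ p.
Since 1 ≤ k ≤ p, k divides p!; set t = 1 + p!/k. Then xy^t z has p + (p!/k)·k = p + p! copies of 0. Now the 0-count is p+p! and (1-count)+2 = (p+p!-2)+2 = p+p!, so i ≠ j+2 fails. So xy^t z = 0^{p+p!} 1^{p+p!-2} ∉ L.
Contradiction. Therefore L is not regular.

0^{p+p!} 1^{p+p!-2}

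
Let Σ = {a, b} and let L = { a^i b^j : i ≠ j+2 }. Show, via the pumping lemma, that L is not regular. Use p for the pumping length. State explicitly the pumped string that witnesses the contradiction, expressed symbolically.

Toward a contradiction, assume L is regular with pumping length p.
Choose w = a^p b^{p+p!-2}. Since p ≠ (p+p!-2)+2 = p+p!, w ∈ L; and |w| ≥ p.
Write w = xyz as guaranteed by the lemma, with |xy| ≤ p and |y| ≥ 1.
The first p characters of w are a's, so xy (and hence y) consists only of a's. Write y = a^k, 1 ≤ k ≤ p.
Since 1 ≤ k ≤ p, k divides p!; set t = 1 + p!/k. Then xy^t z has p + (p!/k)·k = p + p! copies of a. Now the a-count is p+p! and (b-count)+2 = (p+p!-2)+2 = p+p!, so i ≠ j+2 fails. So xy^t z = a^{p+p!} b^{p+p!-2} ∉ L.
This is a contradiction; hence L is not regular.

a^{p+p!} b^{p+p!-2}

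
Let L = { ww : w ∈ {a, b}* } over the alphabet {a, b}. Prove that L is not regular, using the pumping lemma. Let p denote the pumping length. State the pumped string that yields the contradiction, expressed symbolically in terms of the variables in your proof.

Suppose for contradiction that L is regular, and let p be the pumping length.
Take w = a^p b^p a^p b^p = uu where u = a^pb^p; then w ∈ L and |w| = 4p ≥ p.
By the pumping lemma, w = xyz with |xy| ≤ p and |y| > 0.
Since the first p symbols of w are all a's and |xy| ≤ p, y lies entirely in the leading a-block: y = a^k for some k with 1 ≤ k ≤ p.
Pump with i = 2: xy^2z = a^{p+k} b^p a^p b^p, of length 4p+k. Suppose this equals vv. The string starts with a and ends with b, so v does too; thus the boundary between the two copies of v is a b→a transition. There is exactly one such transition, at position 2p+k, so |v| = 2p+k and |vv| = 4p+2k ≠ 4p+k since k ≥ 1. So xy^2z ∉ L.
Contradiction. Therefore L is not regular.

a^{p+k} b^p a^p b^p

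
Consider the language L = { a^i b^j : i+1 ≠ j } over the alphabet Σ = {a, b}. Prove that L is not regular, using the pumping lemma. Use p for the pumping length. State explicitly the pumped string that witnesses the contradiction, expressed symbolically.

a^{p+p!} b^{p+p!+1}

Toward a contradiction, assume L is regular with pumping length p.
Choose w = a^p b^{p+p!+1}. Since p ≠ (p+p!+1)-1 = p+p!, w ∈ L; and |w| ≥ p.
The pumping lemma gives a decomposition w = xyz where |xy| ≤ p and |y| ≥ 1.
Since the first p symbols of w are all a's and |xy| ≤ p, y lies entirely in the leading a-block: y = a^k for some k with 1 ≤ k ≤ p.
Since 1 ≤ k ≤ p, k divides p!; set t = 1 + p!/k. Then xy^t z has p + (p!/k)·k = p + p! copies of a. Now the a-count is p+p! and (b-count)-1 = (p+p!+1)-1 = p+p!, so i+1 ≠ j fails. So xy^t z = a^{p+p!} b^{p+p!+1} ∉ L.
This is a contradiction; hence L is not regular.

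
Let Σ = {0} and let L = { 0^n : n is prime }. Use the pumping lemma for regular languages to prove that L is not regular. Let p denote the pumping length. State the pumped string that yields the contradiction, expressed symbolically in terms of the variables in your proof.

Assume L is regular. Let p be the pumping length given by the pumping lemma.
Let q be a prime with q ≥ p+2 (infinitely many primes exist), and take w = 0^q ∈ L with |w| = q ≥ p.
Write w = xyz as guaranteed by the lemma, with |xy| ≤ p and |y| > 0.
Then y = 0^k for some k with 1 ≤ k ≤ p.
Since 1 ≤ k ≤ p, |xz| = q-k. Pump with i = q+1: |xy^{q+1}z| = (q-k)+(q+1)k = q+qk = q(1+k), which is composite (both factors ≥ 2). So xy^{q+1}z = 0^{q(1+k)} ∉ L.
This contradicts the pumping lemma, so L is not regular.

0^{q(1+k)}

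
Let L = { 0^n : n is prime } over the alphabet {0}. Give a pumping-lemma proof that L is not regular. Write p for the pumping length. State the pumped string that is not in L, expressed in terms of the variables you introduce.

Toward a contradiction, assume L is regular with pumping length p.
Let q be a prime with q ≥ p+2 (infinitely many primes exist), and take w = 0^q ∈ L with |w| = q ≥ p.
Write w = xyz as guaranteed by the lemma, with |xy| ≤ p and |y| ≥ 1.
Then y = 0^k for some k with 1 ≤ k ≤ p.
Since 1 ≤ k ≤ p, |xz| = q-k. Pump with i = q+1: |xy^{q+1}z| = (q-k)+(q+1)k = q+qk = q(1+k), which is composite (both factors ≥ 2). So xy^{q+1}z = 0^{q(1+k)} ∉ L.
This contradicts the pumping lemma, so L is not regular.

0^{q(1+k)}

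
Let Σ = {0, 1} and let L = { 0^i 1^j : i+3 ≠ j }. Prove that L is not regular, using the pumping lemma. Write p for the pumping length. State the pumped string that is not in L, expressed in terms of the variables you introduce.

0^{p+p!} 1^{p+p!+3}

Assume L is regular; let p be its pumping constant.
Choose w = 0^p 1^{p+p!+3}. Since p ≠ (p+p!+3)-3 = p+p!, w ∈ L; and |w| ≥ p.
Write w = xyz as guaranteed by the lemma, with |xy| ≤ p and |y| ≥ 1.
Since the first p symbols of w are all 0's and |xy| ≤ p, y lies entirely in the leading 0-block: y = 0^k for some k with 1 ≤ k ≤ p.
Since 1 ≤ k ≤ p, k divides p!; set t = 1 + p!/k. Then xy^t z has p + (p!/k)·k = p + p! copies of 0. Now the 0-count is p+p! and (1-count)-3 = (p+p!+3)-3 = p+p!, so i+3 ≠ j fails. So xy^t z = 0^{p+p!} 1^{p+p!+3} ∉ L.
This is a contradiction; hence L is not regular.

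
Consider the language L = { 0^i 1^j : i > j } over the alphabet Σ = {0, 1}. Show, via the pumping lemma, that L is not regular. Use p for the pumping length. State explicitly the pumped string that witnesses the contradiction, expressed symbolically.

Assume L is regular; let p be its pumping constant.
Choose w = 0^{p+1} 1^p ∈ L, with |w| = 2p+1 ≥ p.
The pumping lemma gives a decomposition w = xyz where |xy| ≤ p and |y| ≥ 1.
Since the first p symbols of w are all 0's and |xy| ≤ p, y lies entirely in the leading 0-block: y = 0^k for some k with 1 ≤ k ≤ p.
Consider xy^0z = xz = 0^{p+1-k} 1^p. Since k ≥ 1, the 0-count p+1-k is at most p, so i > j fails; thus xz ∉ L.
Contradiction. Therefore L is not regular.

0^{p+1-k} 1^p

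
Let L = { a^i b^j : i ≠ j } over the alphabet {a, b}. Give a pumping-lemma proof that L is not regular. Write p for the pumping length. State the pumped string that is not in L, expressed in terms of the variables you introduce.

Assume L is regular; let p be its pumping constant.
Choose w = a^p b^{p+p!}. Since p ≠ p+p!, w ∈ L; and |w| ≥ p.
By the pumping lemma, w = xyz with |xy| ≤ p and |y| ≥ 1.
Since the first p symbols of w are all a's and |xy| ≤ p, y lies entirely in the leading a-block: y = a^k for some k with 1 ≤ k ≤ p.
Since 1 ≤ k ≤ p, k divides p!; set t = 1 + p!/k. Then xy^t z has p + (p!/k)·k = p + p! copies of a. Now the a-count equals the b-count, so i ≠ j fails. So xy^t z = a^{p+p!} b^{p+p!} ∉ L.
This is a contradiction; hence L is not regular.

a^{p+p!} b^{p+p!}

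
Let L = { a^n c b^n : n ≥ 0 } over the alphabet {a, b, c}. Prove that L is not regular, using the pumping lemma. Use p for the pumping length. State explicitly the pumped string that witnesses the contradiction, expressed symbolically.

a^{p+k} c b^p

Assume L is regular. Let p be the pumping length given by the pumping lemma.
Take w = a^p c b^p ∈ L with |w| = 2p+1 ≥ p.
The pumping lemma gives a decomposition w = xyz where |xy| ≤ p and y is nonempty.
Since the first p symbols of w are all a's and |xy| ≤ p, y lies entirely in the leading a-block: y = a^k for some k with 1 ≤ k ≤ p.
Pump with i = 2: xy^2z = a^{p+k} c b^p, which would require p+k = p. But k ≥ 1, so xy^2z ∉ L.
This contradicts the pumping lemma, so L is not regular.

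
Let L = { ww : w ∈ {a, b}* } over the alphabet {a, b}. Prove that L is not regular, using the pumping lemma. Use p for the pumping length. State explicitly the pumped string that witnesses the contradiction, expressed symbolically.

a^{p+k} b^p a^p b^p

Assume L is regular; let p be its pumping constant.
Take w = a^p b^p a^p b^p = uu where u = a^pb^p; then w ∈ L and |w| = 4p ≥ p.
Write w = xyz as guaranteed by the lemma, with |xy| ≤ p and y is nonempty.
Because |xy| ≤ p and w begins with p copies of a, we have y = a^k with 1 ≤ k ≤ p.
Pump with i = 2: xy^2z = a^{p+k} b^p a^p b^p, of length 4p+k. Suppose this equals vv. The string starts with a and ends with b, so v does too; thus the boundary between the two copies of v is a b→a transition. There is exactly one such transition, at position 2p+k, so |v| = 2p+k and |vv| = 4p+2k ≠ 4p+k since k ≥ 1. So xy^2z ∉ L.
This is a contradiction; hence L is not regular.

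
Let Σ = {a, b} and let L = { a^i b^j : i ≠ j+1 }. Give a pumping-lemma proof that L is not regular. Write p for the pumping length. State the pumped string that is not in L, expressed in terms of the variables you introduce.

Assume L is regular; let p be its pumping constant.
Choose w = a^p b^{p+p!-1}. Since p ≠ (p+p!-1)+1 = p+p!, w ∈ L; and |w| ≥ p.
The pumping lemma gives a decomposition w = xyz where |xy| ≤ p and |y| ≥ 1.
The first p characters of w are a's, so xy (and hence y) consists only of a's. Write y = a^k, 1 ≤ k ≤ p.
Since 1 ≤ k ≤ p, k divides p!; set t = 1 + p!/k. Then xy^t z has p + (p!/k)·k = p + p! copies of a. Now the a-count is p+p! and (b-count)+1 = (p+p!-1)+1 = p+p!, so i ≠ j+1 fails. So xy^t z = a^{p+p!} b^{p+p!-1} ∉ L.
This contradicts the pumping lemma, so L is not regular.

a^{p+p!} b^{p+p!-1}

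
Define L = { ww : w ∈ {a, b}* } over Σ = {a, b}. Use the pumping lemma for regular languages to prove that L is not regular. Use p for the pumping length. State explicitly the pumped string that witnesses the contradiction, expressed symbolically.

a^{p+k} b^p a^p b^p

Assume L is regular; let p be its pumping constant.
Take w = a^p b^p a^p b^p = uu where u = a^pb^p; then w ∈ L and |w| = 4p ≥ p.
Write w = xyz as guaranteed by the lemma, with |xy| ≤ p and |y| > 0.
Since the first p symbols of w are all a's and |xy| ≤ p, y lies entirely in the leading a-block: y = a^k for some k with 1 ≤ k ≤ p.
Pump with i = 2: xy^2z = a^{p+k} b^p a^p b^p, of length 4p+k. Suppose this equals vv. The string starts with a and ends with b, so v does too; thus the boundary between the two copies of v is a b→a transition. There is exactly one such transition, at position 2p+k, so |v| = 2p+k and |vv| = 4p+2k ≠ 4p+k since k ≥ 1. So xy^2z ∉ L.
This contradicts the pumping lemma, so L is not regular.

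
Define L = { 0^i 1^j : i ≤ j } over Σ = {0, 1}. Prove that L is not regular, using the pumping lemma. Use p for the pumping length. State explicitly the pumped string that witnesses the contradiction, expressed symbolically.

Assume L is regular. Let p be the pumping length given by the pumping lemma.
Choose w = 0^p 1^p ∈ L, with |w| = 2p ≥ p.
By the pumping lemma, w = xyz with |xy| ≤ p and y is nonempty.
Because |xy| ≤ p and w begins with p copies of 0, we have y = 0^k with 1 ≤ k ≤ p.
Consider xy^2z = 0^{p+k} 1^p. Since k ≥ 1, the 0-count p+k exceeds the 1-count p, so i ≤ j fails; thus xy^2z ∉ L.
This contradicts the pumping lemma, so L is not regular.

0^{p+k} 1^p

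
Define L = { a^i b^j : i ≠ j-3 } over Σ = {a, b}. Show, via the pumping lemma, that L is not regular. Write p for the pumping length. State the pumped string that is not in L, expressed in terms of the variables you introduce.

Assume L is regular. Let p be the pumping length given by the pumping lemma.
Choose w = a^p b^{p+p!+3}. Since p ≠ (p+p!+3)-3 = p+p!, w ∈ L; and |w| ≥ p.
The pumping lemma gives a decomposition w = xyz where |xy| ≤ p and y is nonempty.
The first p characters of w are a's, so xy (and hence y) consists only of a's. Write y = a^k, 1 ≤ k ≤ p.
Since 1 ≤ k ≤ p, k divides p!; set t = 1 + p!/k. Then xy^t z has p + (p!/k)·k = p + p! copies of a. Now the a-count is p+p! and (b-count)-3 = (p+p!+3)-3 = p+p!, so i ≠ j-3 fails. So xy^t z = a^{p+p!} b^{p+p!+3} ∉ L.
This contradicts the pumping lemma, so L is not regular.

a^{p+p!} b^{p+p!+3}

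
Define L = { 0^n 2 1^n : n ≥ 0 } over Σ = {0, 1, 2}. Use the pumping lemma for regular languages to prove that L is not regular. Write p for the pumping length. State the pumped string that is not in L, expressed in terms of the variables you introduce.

Assume L is regular; let p be its pumping constant.
Take w = 0^p 2 1^p ∈ L with |w| = 2p+1 ≥ p.
Write w = xyz as guaranteed by the lemma, with |xy| ≤ p and |y| ≥ 1.
The first p characters of w are 0's, so xy (and hence y) consists only of 0's. Write y = 0^k, 1 ≤ k ≤ p.
Pump with i = 2: xy^2z = 0^{p+k} 2 1^p, which would require p+k = p. But k ≥ 1, so xy^2z ∉ L.
This contradicts the pumping lemma, so L is not regular.

0^{p+k} 2 1^p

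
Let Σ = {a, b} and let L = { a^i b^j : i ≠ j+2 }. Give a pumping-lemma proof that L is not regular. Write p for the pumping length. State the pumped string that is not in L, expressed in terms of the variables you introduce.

a^{p+p!} b^{p+p!-2}

Assume L is regular; let p be its pumping constant.
Choose w = a^p b^{p+p!-2}. Since p ≠ (p+p!-2)+2 = p+p!, w ∈ L; and |w| ≥ p.
The pumping lemma gives a decomposition w = xyz where |xy| ≤ p and |y| > 0.
Since the first p symbols of w are all a's and |xy| ≤ p, y lies entirely in the leading a-block: y = a^k for some k with 1 ≤ k ≤ p.
Since 1 ≤ k ≤ p, k divides p!; set t = 1 + p!/k. Then xy^t z has p + (p!/k)·k = p + p! copies of a. Now the a-count is p+p! and (b-count)+2 = (p+p!-2)+2 = p+p!, so i ≠ j+2 fails. So xy^t z = a^{p+p!} b^{p+p!-2} ∉ L.
This contradicts the pumping lemma, so L is not regular.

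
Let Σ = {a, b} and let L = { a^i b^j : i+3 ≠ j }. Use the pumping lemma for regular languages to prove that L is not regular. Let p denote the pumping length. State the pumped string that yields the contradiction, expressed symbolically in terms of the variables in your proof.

Suppose for contradiction that L is regular, and let p be the pumping length.
Choose w = a^p b^{p+p!+3}. Since p ≠ (p+p!+3)-3 = p+p!, w ∈ L; and |w| ≥ p.
By the pumping lemma, w = xyz with |xy| ≤ p and |y| > 0.
The first p characters of w are a's, so xy (and hence y) consists only of a's. Write y = a^k, 1 ≤ k ≤ p.
Since 1 ≤ k ≤ p, k divides p!; set t = 1 + p!/k. Then xy^t z has p + (p!/k)·k = p + p! copies of a. Now the a-count is p+p! and (b-count)-3 = (p+p!+3)-3 = p+p!, so i+3 ≠ j fails. So xy^t z = a^{p+p!} b^{p+p!+3} ∉ L.
This is a contradiction; hence L is not regular.

a^{p+p!} b^{p+p!+3}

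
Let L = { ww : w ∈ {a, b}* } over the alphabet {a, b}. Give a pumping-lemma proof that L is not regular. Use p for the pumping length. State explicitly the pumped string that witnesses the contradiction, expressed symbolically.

Assume L is regular; let p be its pumping constant.
Take w = a^p b^p a^p b^p = uu where u = a^pb^p; then w ∈ L and |w| = 4p ≥ p.
By the pumping lemma, w = xyz with |xy| ≤ p and |y| > 0.
The first p characters of w are a's, so xy (and hence y) consists only of a's. Write y = a^k, 1 ≤ k ≤ p.
Pump with i = 2: xy^2z = a^{p+k} b^p a^p b^p, of length 4p+k. Suppose this equals vv. The string starts with a and ends with b, so v does too; thus the boundary between the two copies of v is a b→a transition. There is exactly one such transition, at position 2p+k, so |v| = 2p+k and |vv| = 4p+2k ≠ 4p+k since k ≥ 1. So xy^2z ∉ L.
Contradiction. Therefore L is not regular.

a^{p+k} b^p a^p b^p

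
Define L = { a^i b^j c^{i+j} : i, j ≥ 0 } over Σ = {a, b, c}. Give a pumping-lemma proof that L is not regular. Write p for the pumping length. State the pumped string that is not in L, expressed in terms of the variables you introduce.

a^{p+k} b^p c^{2p}

Suppose for contradiction that L is regular, and let p be the pumping length.
Take w = a^p b^p c^{2p} ∈ L (with i=j=p, i+j=2p), |w| = 4p ≥ p.
Write w = xyz as guaranteed by the lemma, with |xy| ≤ p and |y| > 0.
Because |xy| ≤ p and w begins with p copies of a, we have y = a^k with 1 ≤ k ≤ p.
Consider xy^2z = a^{p+k} b^p c^{2p}. Now the a- and b-counts sum to 2p+k, but the c-count is 2p ≠ 2p+k. So xy^2z ∉ L.
This is a contradiction; hence L is not regular.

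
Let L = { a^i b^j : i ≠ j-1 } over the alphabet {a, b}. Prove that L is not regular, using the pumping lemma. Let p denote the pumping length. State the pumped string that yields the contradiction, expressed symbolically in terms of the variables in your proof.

Suppose for contradiction that L is regular, and let p be the pumping length.
Choose w = a^p b^{p+p!+1}. Since p ≠ (p+p!+1)-1 = p+p!, w ∈ L; and |w| ≥ p.
By the pumping lemma, w = xyz with |xy| ≤ p and y is nonempty.
Since the first p symbols of w are all a's and |xy| ≤ p, y lies entirely in the leading a-block: y = a^k for some k with 1 ≤ k ≤ p.
Since 1 ≤ k ≤ p, k divides p!; set t = 1 + p!/k. Then xy^t z has p + (p!/k)·k = p + p! copies of a. Now the a-count is p+p! and (b-count)-1 = (p+p!+1)-1 = p+p!, so i ≠ j-1 fails. So xy^t z = a^{p+p!} b^{p+p!+1} ∉ L.
Contradiction. Therefore L is not regular.

a^{p+p!} b^{p+p!+1}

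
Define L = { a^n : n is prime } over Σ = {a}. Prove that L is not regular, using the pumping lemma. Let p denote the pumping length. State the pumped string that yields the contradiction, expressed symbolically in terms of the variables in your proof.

a^{q(1+k)}

Suppose for contradiction that L is regular, and let p be the pumping length.
Let q be a prime with q ≥ p+2 (infinitely many primes exist), and take w = a^q ∈ L with |w| = q ≥ p.
The pumping lemma gives a decomposition w = xyz where |xy| ≤ p and |y| ≥ 1.
Then y = a^k for some k with 1 ≤ k ≤ p.
Since 1 ≤ k ≤ p, |xz| = q-k. Pump with i = q+1: |xy^{q+1}z| = (q-k)+(q+1)k = q+qk = q(1+k), which is composite (both factors ≥ 2). So xy^{q+1}z = a^{q(1+k)} ∉ L.
This contradicts the pumping lemma, so L is not regular.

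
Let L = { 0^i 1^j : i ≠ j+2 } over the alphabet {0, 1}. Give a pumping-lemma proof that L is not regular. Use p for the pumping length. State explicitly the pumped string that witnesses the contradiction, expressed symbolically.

Assume L is regular. Let p be the pumping length given by the pumping lemma.
Choose w = 0^p 1^{p+p!-2}. Since p ≠ (p+p!-2)+2 = p+p!, w ∈ L; and |w| ≥ p.
By the pumping lemma, w = xyz with |xy| ≤ p and |y| > 0.
Because |xy| ≤ p and w begins with p copies of 0, we have y = 0^k with 1 ≤ k ≤ p.
Since 1 ≤ k ≤ p, k divides p!; set t = 1 + p!/k. Then xy^t z has p + (p!/k)·k = p + p! copies of 0. Now the 0-count is p+p! and (1-count)+2 = (p+p!-2)+2 = p+p!, so i ≠ j+2 fails. So xy^t z = 0^{p+p!} 1^{p+p!-2} ∉ L.
Contradiction. Therefore L is not regular.

0^{p+p!} 1^{p+p!-2}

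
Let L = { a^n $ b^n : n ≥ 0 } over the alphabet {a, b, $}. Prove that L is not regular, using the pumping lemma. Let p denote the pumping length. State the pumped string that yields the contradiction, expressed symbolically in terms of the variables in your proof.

a^{p+k} $ b^p

Toward a contradiction, assume L is regular with pumping length p.
Take w = a^p $ b^p ∈ L with |w| = 2p+1 ≥ p.
Write w = xyz as guaranteed by the lemma, with |xy| ≤ p and |y| ≥ 1.
The first p characters of w are a's, so xy (and hence y) consists only of a's. Write y = a^k, 1 ≤ k ≤ p.
Pump with i = 2: xy^2z = a^{p+k} $ b^p, which would require p+k = p. But k ≥ 1, so xy^2z ∉ L.
This contradicts the pumping lemma, so L is not regular.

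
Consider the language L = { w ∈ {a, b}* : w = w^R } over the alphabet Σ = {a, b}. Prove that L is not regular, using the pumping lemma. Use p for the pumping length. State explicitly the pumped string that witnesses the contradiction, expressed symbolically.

Assume L is regular; let p be its pumping constant.
Take w = a^p b a^p, a palindrome of length 2p+1 ≥ p.
The pumping lemma gives a decomposition w = xyz where |xy| ≤ p and |y| ≥ 1.
The first p characters of w are a's, so xy (and hence y) consists only of a's. Write y = a^k, 1 ≤ k ≤ p.
Pump with i = 2: xy^2z = a^{p+k} b a^p. Its reverse is a^p b a^{p+k}, which differs from xy^2z since k ≥ 1. So xy^2z is not a palindrome and xy^2z ∉ L.
This is a contradiction; hence L is not regular.

a^{p+k} b a^p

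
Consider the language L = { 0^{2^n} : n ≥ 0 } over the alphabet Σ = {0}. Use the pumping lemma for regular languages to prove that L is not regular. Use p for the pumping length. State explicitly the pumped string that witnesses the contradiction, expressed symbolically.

0^{2^p+k}

Suppose for contradiction that L is regular, and let p be the pumping length.
Take w = 0^{2^p} ∈ L with |w| = 2^p ≥ p.
By the pumping lemma, w = xyz with |xy| ≤ p and |y| > 0.
Then y = 0^k for some k with 1 ≤ k ≤ p.
Pump with i = 2: xy^2z = 0^{2^p+k}. Since 1 ≤ k ≤ p < 2^p, we have 2^p < 2^p+k < 2^{p+1}, so 2^p+k is not a power of 2. So xy^2z ∉ L.
Contradiction. Therefore L is not regular.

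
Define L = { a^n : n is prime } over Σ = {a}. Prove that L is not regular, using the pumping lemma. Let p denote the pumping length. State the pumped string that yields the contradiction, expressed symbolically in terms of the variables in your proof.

Suppose for contradiction that L is regular, and let p be the pumping length.
Let q be a prime with q ≥ p+2 (infinitely many primes exist), and take w = a^q ∈ L with |w| = q ≥ p.
Write w = xyz as guaranteed by the lemma, with |xy| ≤ p and |y| > 0.
Then y = a^k for some k with 1 ≤ k ≤ p.
Since 1 ≤ k ≤ p, |xz| = q-k. Pump with i = q+1: |xy^{q+1}z| = (q-k)+(q+1)k = q+qk = q(1+k), which is composite (both factors ≥ 2). So xy^{q+1}z = a^{q(1+k)} ∉ L.
This is a contradiction; hence L is not regular.

a^{q(1+k)}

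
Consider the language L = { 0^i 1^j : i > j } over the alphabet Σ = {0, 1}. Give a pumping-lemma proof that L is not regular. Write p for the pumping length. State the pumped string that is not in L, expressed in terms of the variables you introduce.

Assume L is regular; let p be its pumping constant.
Choose w = 0^{p+1} 1^p ∈ L, with |w| = 2p+1 ≥ p.
Write w = xyz as guaranteed by the lemma, with |xy| ≤ p and |y| ≥ 1.
Because |xy| ≤ p and w begins with p copies of 0, we have y = 0^k with 1 ≤ k ≤ p.
Consider xy^0z = xz = 0^{p+1-k} 1^p. Since k ≥ 1, the 0-count p+1-k is at most p, so i > j fails; thus xz ∉ L.
Contradiction. Therefore L is not regular.

0^{p+1-k} 1^p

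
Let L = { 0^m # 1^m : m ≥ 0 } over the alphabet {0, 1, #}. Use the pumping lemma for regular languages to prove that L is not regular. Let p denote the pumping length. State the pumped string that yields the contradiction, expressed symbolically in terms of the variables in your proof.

Suppose for contradiction that L is regular, and let p be the pumping length.
Take w = 0^p # 1^p ∈ L with |w| = 2p+1 ≥ p.
The pumping lemma gives a decomposition w = xyz where |xy| ≤ p and y is nonempty.
Since the first p symbols of w are all 0's and |xy| ≤ p, y lies entirely in the leading 0-block: y = 0^k for some k with 1 ≤ k ≤ p.
Pump with i = 2: xy^2z = 0^{p+k} # 1^p, which would require p+k = p. But k ≥ 1, so xy^2z ∉ L.
This contradicts the pumping lemma, so L is not regular.

0^{p+k} # 1^p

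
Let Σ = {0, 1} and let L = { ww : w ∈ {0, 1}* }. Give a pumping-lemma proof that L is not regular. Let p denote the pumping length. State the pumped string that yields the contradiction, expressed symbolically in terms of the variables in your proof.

0^{p+k} 1^p 0^p 1^p

Assume L is regular; let p be its pumping constant.
Take w = 0^p 1^p 0^p 1^p = uu where u = 0^p1^p; then w ∈ L and |w| = 4p ≥ p.
Write w = xyz as guaranteed by the lemma, with |xy| ≤ p and |y| ≥ 1.
The first p characters of w are 0's, so xy (and hence y) consists only of 0's. Write y = 0^k, 1 ≤ k ≤ p.
Pump with i = 2: xy^2z = 0^{p+k} 1^p 0^p 1^p, of length 4p+k. Suppose this equals vv. The string starts with 0 and ends with 1, so v does too; thus the boundary between the two copies of v is a 1→0 transition. There is exactly one such transition, at position 2p+k, so |v| = 2p+k and |vv| = 4p+2k ≠ 4p+k since k ≥ 1. So xy^2z ∉ L.
Contradiction. Therefore L is not regular.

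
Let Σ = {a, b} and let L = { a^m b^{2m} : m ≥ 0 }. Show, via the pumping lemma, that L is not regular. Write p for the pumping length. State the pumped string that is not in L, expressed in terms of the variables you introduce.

a^{p+k} b^{2p}

Toward a contradiction, assume L is regular with pumping length p.
Take w = a^p b^{2p}. Then w ∈ L and |w| = 3p ≥ p.
By the pumping lemma, w = xyz with |xy| ≤ p and |y| > 0.
The first p characters of w are a's, so xy (and hence y) consists only of a's. Write y = a^k, 1 ≤ k ≤ p.
Pump with i = 2: xy^2z = a^{p+k} b^{2p}. For this to lie in L we would need 2p = 2(p+k), which forces k = 0. But k ≥ 1, so xy^2z ∉ L.
This contradicts the pumping lemma, so L is not regular.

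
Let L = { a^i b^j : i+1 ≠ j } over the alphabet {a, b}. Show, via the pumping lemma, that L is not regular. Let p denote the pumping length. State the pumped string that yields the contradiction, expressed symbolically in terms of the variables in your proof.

Toward a contradiction, assume L is regular with pumping length p.
Choose w = a^p b^{p+p!+1}. Since p ≠ (p+p!+1)-1 = p+p!, w ∈ L; and |w| ≥ p.
By the pumping lemma, w = xyz with |xy| ≤ p and y is nonempty.
The first p characters of w are a's, so xy (and hence y) consists only of a's. Write y = a^k, 1 ≤ k ≤ p.
Since 1 ≤ k ≤ p, k divides p!; set t = 1 + p!/k. Then xy^t z has p + (p!/k)·k = p + p! copies of a. Now the a-count is p+p! and (b-count)-1 = (p+p!+1)-1 = p+p!, so i+1 ≠ j fails. So xy^t z = a^{p+p!} b^{p+p!+1} ∉ L.
Contradiction. Therefore L is not regular.

a^{p+p!} b^{p+p!+1}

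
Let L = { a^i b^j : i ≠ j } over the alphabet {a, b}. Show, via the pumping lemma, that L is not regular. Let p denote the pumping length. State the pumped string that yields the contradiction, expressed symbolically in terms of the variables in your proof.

Suppose for contradiction that L is regular, and let p be the pumping length.
Choose w = a^p b^{p+p!}. Since p ≠ p+p!, w ∈ L; and |w| ≥ p.
By the pumping lemma, w = xyz with |xy| ≤ p and y is nonempty.
Since the first p symbols of w are all a's and |xy| ≤ p, y lies entirely in the leading a-block: y = a^k for some k with 1 ≤ k ≤ p.
Since 1 ≤ k ≤ p, k divides p!; set t = 1 + p!/k. Then xy^t z has p + (p!/k)·k = p + p! copies of a. Now the a-count equals the b-count, so i ≠ j fails. So xy^t z = a^{p+p!} b^{p+p!} ∉ L.
Contradiction. Therefore L is not regular.

a^{p+p!} b^{p+p!}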